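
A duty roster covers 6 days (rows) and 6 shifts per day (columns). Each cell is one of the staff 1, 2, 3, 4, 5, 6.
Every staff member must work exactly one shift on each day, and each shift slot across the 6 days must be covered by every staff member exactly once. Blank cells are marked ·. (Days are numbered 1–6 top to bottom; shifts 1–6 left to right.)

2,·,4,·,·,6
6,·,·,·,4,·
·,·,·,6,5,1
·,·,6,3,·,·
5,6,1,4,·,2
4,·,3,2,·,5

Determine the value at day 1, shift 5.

1

Day 2, shift 6: day 2 has {4, 6} and shift 6 has {1, 2, 5, 6}, leaving only 3.
Day 3, shift 1: day 3 has {1, 5, 6} and shift 1 has {2, 4, 5, 6}, leaving only 3.
Day 3, shift 3: day 3 has {1, 3, 5, 6} and shift 3 has {1, 3, 4, 6}, leaving only 2.
Day 2, shift 3: day 2 has {3, 4, 6} and shift 3 has {1, 2, 3, 4, 6}, leaving only 5.
Day 2, shift 4: day 2 has {3, 4, 5, 6} and shift 4 has {2, 3, 4, 6}, leaving only 1.
Day 1, shift 4: day 1 has {2, 4, 6} and shift 4 has {1, 2, 3, 4, 6}, leaving only 5.
Day 2, shift 2: day 2 has {1, 3, 4, 5, 6} and shift 2 has {6}, leaving only 2.
Day 3, shift 2: day 3 has {1, 2, 3, 5, 6} and shift 2 has {2, 6}, leaving only 4.
Day 4, shift 1: day 4 has {3, 6} and shift 1 has {2, 3, 4, 5, 6}, leaving only 1.
Day 4, shift 2: day 4 has {1, 3, 6} and shift 2 has {2, 4, 6}, leaving only 5.
Day 4, shift 5: day 4 has {1, 3, 5, 6} and shift 5 has {4, 5}, leaving only 2.
Day 4, shift 6: day 4 has {1, 2, 3, 5, 6} and shift 6 has {1, 2, 3, 5, 6}, leaving only 4.
Day 5, shift 5: day 5 has {1, 2, 4, 5, 6} and shift 5 has {2, 4, 5}, leaving only 3.
Day 1 already has {2, 4, 5, 6} and shift 5 already has {2, 3, 4, 5}, so day 1, shift 5 must be 1.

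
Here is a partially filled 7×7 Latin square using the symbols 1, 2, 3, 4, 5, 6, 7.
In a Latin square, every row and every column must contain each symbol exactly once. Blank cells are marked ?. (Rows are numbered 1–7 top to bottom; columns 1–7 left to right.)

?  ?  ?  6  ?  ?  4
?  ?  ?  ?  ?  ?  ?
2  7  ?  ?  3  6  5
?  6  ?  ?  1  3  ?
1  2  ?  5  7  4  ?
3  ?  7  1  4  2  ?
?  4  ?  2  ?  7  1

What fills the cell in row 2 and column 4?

Row 3, column 4: row 3 has {2, 3, 5, 6, 7} and column 4 has {1, 2, 5, 6}, leaving only 4.
Row 3, column 3: row 3 has {2, 3, 4, 5, 6, 7} and column 3 has {7}, leaving only 1.
Row 4, column 4: row 4 has {1, 3, 6} and column 4 has {1, 2, 4, 5, 6}, leaving only 7.
Row 2 already has {} and column 4 already has {1, 2, 4, 5, 6, 7}, so row 2, column 4 must be 3.

3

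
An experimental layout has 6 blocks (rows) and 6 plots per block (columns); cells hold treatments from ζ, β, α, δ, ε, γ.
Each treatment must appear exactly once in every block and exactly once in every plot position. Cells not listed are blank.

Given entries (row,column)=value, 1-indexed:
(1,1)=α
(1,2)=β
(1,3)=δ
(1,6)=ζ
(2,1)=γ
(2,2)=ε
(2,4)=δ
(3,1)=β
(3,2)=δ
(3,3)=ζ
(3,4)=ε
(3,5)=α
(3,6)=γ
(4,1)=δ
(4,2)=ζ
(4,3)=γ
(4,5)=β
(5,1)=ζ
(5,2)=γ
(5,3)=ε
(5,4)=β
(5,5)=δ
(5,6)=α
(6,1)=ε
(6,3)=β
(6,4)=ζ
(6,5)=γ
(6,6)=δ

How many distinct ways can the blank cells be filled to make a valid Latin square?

Block 1, plot 4: eliminating its block and plot leaves {γ}.
Block 1, plot 5: eliminating its block and plot leaves {ε}.
Block 2, plot 3: eliminating its block and plot leaves {α}.
Block 2, plot 5: eliminating its block and plot leaves {ζ}.
Block 2, plot 6: eliminating its block and plot leaves {β}.
Block 4, plot 4: eliminating its block and plot leaves {α}.
Block 4, plot 6: eliminating its block and plot leaves {ε}.
Block 6, plot 2: eliminating its block and plot leaves {α}.
Only one assignment across all blanks avoids any block or plot repeat, giving 1 completion.

1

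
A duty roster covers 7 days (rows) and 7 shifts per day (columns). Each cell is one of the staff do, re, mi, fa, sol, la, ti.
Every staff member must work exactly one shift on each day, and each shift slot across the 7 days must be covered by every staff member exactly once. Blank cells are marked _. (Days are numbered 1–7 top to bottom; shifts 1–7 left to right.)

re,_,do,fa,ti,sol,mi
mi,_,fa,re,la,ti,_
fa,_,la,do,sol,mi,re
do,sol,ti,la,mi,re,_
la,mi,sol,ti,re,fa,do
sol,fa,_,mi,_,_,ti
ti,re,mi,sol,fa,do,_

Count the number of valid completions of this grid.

Day 1, shift 2: eliminating its day and shift leaves {la}.
Day 2, shift 2: eliminating its day and shift leaves {do}.
Day 2, shift 7: eliminating its day and shift leaves {sol}.
Day 3, shift 2: eliminating its day and shift leaves {ti}.
Day 4, shift 7: eliminating its day and shift leaves {fa}.
Day 6, shift 3: eliminating its day and shift leaves {re}.
Day 6, shift 5: eliminating its day and shift leaves {do}.
Day 6, shift 6: eliminating its day and shift leaves {la}.
Day 7, shift 7: eliminating its day and shift leaves {la}.
Only one assignment across all blanks avoids any day or shift repeat, giving 1 completion.

1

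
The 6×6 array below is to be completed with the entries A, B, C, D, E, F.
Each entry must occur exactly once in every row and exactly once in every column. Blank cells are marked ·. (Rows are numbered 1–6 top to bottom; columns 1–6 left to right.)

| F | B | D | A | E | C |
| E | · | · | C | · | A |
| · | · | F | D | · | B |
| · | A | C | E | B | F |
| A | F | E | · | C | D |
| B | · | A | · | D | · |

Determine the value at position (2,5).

F

Row 2 already has {A, C, E} and column 5 already has {B, C, D, E}, so row 2, column 5 must be F.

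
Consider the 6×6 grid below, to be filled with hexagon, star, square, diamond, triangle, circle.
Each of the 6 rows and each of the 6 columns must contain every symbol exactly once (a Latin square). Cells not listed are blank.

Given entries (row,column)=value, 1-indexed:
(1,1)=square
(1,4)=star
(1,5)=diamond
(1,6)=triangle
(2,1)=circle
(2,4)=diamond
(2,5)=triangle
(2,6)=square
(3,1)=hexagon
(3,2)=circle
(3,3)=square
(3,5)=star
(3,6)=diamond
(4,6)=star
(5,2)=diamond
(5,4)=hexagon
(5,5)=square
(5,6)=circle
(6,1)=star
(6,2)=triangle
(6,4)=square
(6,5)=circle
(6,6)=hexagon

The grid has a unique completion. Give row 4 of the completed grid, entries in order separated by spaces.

Row 4, column 5: row 4 has {star} and column 5 has {star, square, diamond, triangle, circle}, leaving only hexagon.
Row 4, column 2: row 4 has {hexagon, star} and column 2 has {diamond, triangle, circle}, leaving only square.
Row 1, column 2: row 1 has {star, square, diamond, triangle} and column 2 has {square, diamond, triangle, circle}, leaving only hexagon.
Row 1, column 3: row 1 has {hexagon, star, square, diamond, triangle} and column 3 has {square}, leaving only circle.
Row 2, column 2: row 2 has {square, diamond, triangle, circle} and column 2 has {hexagon, square, diamond, triangle, circle}, leaving only star.
Row 2, column 3: row 2 has {star, square, diamond, triangle, circle} and column 3 has {square, circle}, leaving only hexagon.
Row 3, column 4: row 3 has {hexagon, star, square, diamond, circle} and column 4 has {hexagon, star, square, diamond}, leaving only triangle.
Row 4, column 4: row 4 has {hexagon, star, square} and column 4 has {hexagon, star, square, diamond, triangle}, leaving only circle.
Row 5, column 1: row 5 has {hexagon, square, diamond, circle} and column 1 has {hexagon, star, square, circle}, leaving only triangle.
Row 4, column 1: row 4 has {hexagon, star, square, circle} and column 1 has {hexagon, star, square, triangle, circle}, leaving only diamond.
Row 4, column 3: row 4 has {hexagon, star, square, diamond, circle} and column 3 has {hexagon, square, circle}, leaving only triangle.
So row 4 reads: diamond square triangle circle hexagon star.

diamond square triangle circle hexagon star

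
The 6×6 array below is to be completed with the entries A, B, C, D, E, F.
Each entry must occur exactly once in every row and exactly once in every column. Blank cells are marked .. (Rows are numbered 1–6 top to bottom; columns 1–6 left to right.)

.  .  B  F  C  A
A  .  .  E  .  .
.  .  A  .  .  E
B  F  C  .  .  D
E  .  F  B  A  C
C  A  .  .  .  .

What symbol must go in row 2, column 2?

C

Row 1, column 1: row 1 has {A, B, C, F} and column 1 has {A, B, C, E}, leaving only D.
Row 1, column 2: row 1 has {A, B, C, D, F} and column 2 has {A, F}, leaving only E.
Row 2, column 3: row 2 has {A, E} and column 3 has {A, B, C, F}, leaving only D.
Row 3, column 1: row 3 has {A, E} and column 1 has {A, B, C, D, E}, leaving only F.
Row 4, column 4: row 4 has {B, C, D, F} and column 4 has {B, E, F}, leaving only A.
Row 4, column 5: row 4 has {A, B, C, D, F} and column 5 has {A, C}, leaving only E.
Row 5, column 2: row 5 has {A, B, C, E, F} and column 2 has {A, E, F}, leaving only D.
Row 6, column 3: row 6 has {A, C} and column 3 has {A, B, C, D, F}, leaving only E.
Row 6, column 4: row 6 has {A, C, E} and column 4 has {A, B, E, F}, leaving only D.
Row 3, column 4: row 3 has {A, E, F} and column 4 has {A, B, D, E, F}, leaving only C.
Row 3, column 2: row 3 has {A, C, E, F} and column 2 has {A, D, E, F}, leaving only B.
Row 2 already has {A, D, E} and column 2 already has {A, B, D, E, F}, so row 2, column 2 must be C.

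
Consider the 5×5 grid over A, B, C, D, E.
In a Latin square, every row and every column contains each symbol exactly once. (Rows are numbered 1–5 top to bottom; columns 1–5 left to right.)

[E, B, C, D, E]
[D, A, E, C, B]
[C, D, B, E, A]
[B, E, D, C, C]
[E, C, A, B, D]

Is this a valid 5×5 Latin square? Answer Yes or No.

Row 1 contains E twice (at columns 1 and 5); row 4 is also not a permutation.

No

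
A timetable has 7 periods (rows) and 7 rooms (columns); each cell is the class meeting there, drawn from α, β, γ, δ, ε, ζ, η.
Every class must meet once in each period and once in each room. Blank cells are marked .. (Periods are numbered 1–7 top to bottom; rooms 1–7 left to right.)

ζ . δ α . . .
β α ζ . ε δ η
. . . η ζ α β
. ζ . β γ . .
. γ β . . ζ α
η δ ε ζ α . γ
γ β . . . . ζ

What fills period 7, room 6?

Period 1, room 7: period 1 has {α, δ, ζ} and room 7 has {α, β, γ, ζ, η}, leaving only ε.
Period 1, room 2: period 1 has {α, δ, ε, ζ} and room 2 has {α, β, γ, δ, ζ}, leaving only η.
Period 1, room 5: period 1 has {α, δ, ε, ζ, η} and room 5 has {α, γ, ε, ζ}, leaving only β.
Period 1, room 6: period 1 has {α, β, δ, ε, ζ, η} and room 6 has {α, δ, ζ}, leaving only γ.
Period 2, room 4: period 2 has {α, β, δ, ε, ζ, η} and room 4 has {α, β, ζ, η}, leaving only γ.
Period 3, room 2: period 3 has {α, β, ζ, η} and room 2 has {α, β, γ, δ, ζ, η}, leaving only ε.
Period 3, room 1: period 3 has {α, β, ε, ζ, η} and room 1 has {β, γ, ζ, η}, leaving only δ.
Period 3, room 3: period 3 has {α, β, δ, ε, ζ, η} and room 3 has {β, δ, ε, ζ}, leaving only γ.
Period 4, room 7: period 4 has {β, γ, ζ} and room 7 has {α, β, γ, ε, ζ, η}, leaving only δ.
Period 5, room 1: period 5 has {α, β, γ, ζ} and room 1 has {β, γ, δ, ζ, η}, leaving only ε.
Period 4, room 1: period 4 has {β, γ, δ, ζ} and room 1 has {β, γ, δ, ε, ζ, η}, leaving only α.
Period 4, room 3: period 4 has {α, β, γ, δ, ζ} and room 3 has {β, γ, δ, ε, ζ}, leaving only η.
Period 4, room 6: period 4 has {α, β, γ, δ, ζ, η} and room 6 has {α, γ, δ, ζ}, leaving only ε.
Period 7 already has {β, γ, ζ} and room 6 already has {α, γ, δ, ε, ζ}, so period 7, room 6 must be η.

η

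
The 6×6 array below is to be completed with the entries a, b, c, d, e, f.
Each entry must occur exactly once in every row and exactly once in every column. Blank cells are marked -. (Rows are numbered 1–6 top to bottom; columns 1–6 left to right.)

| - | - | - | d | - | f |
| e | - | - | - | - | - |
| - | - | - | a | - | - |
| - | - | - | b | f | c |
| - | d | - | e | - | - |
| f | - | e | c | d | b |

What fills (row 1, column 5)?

Row 2, column 4: row 2 has {e} and column 4 has {a, b, c, d, e}, leaving only f.
Row 5, column 6: row 5 has {d, e} and column 6 has {b, c, f}, leaving only a.
Row 2, column 6: row 2 has {e, f} and column 6 has {a, b, c, f}, leaving only d.
Row 3, column 6: row 3 has {a} and column 6 has {a, b, c, d, f}, leaving only e.
Row 6, column 2: row 6 has {b, c, d, e, f} and column 2 has {d}, leaving only a.
Row 4, column 2: row 4 has {b, c, f} and column 2 has {a, d}, leaving only e.
Row 1, column 5 is narrowed to {a, b, c, e}.
If it were a, propagating the remaining blanks reaches a contradiction.
If it were b, then row 1, column 3 would be left with no valid symbol.
If it were c, then row 1, column 3 would be left with no valid symbol.
So row 1, column 5 must be e.

e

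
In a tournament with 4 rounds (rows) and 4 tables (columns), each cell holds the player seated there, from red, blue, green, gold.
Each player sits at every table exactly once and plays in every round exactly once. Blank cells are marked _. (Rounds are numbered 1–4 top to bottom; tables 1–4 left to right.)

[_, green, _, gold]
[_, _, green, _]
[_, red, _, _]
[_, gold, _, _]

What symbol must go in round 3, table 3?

gold

Round 2, table 2: round 2 has {green} and table 2 has {red, green, gold}, leaving only blue.
Round 2, table 4: round 2 has {blue, green} and table 4 has {gold}, leaving only red.
Round 2, table 1: round 2 has {red, blue, green} and table 1 has {}, leaving only gold.
Round 3, table 3 is narrowed to {blue, gold}.
If it were blue, then round 4, table 3 would be left with no valid symbol.
So round 3, table 3 must be gold.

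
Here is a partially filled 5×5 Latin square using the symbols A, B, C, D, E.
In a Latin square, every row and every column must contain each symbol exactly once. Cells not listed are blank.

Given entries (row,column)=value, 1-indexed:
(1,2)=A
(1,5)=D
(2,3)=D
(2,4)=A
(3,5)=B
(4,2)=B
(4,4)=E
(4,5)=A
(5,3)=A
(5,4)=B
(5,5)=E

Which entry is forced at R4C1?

Row 1, column 4: row 1 has {A, D} and column 4 has {A, B, E}, leaving only C.
Row 2, column 5: row 2 has {A, D} and column 5 has {A, B, D, E}, leaving only C.
Row 2, column 2: row 2 has {A, C, D} and column 2 has {A, B}, leaving only E.
Row 2, column 1: row 2 has {A, C, D, E} and column 1 has {}, leaving only B.
Row 1, column 1: row 1 has {A, C, D} and column 1 has {B}, leaving only E.
Row 1, column 3: row 1 has {A, C, D, E} and column 3 has {A, D}, leaving only B.
Row 3, column 4: row 3 has {B} and column 4 has {A, B, C, E}, leaving only D.
Row 3, column 2: row 3 has {B, D} and column 2 has {A, B, E}, leaving only C.
Row 3, column 1: row 3 has {B, C, D} and column 1 has {B, E}, leaving only A.
Row 3, column 3: row 3 has {A, B, C, D} and column 3 has {A, B, D}, leaving only E.
Row 4, column 3: row 4 has {A, B, E} and column 3 has {A, B, D, E}, leaving only C.
Row 4 already has {A, B, C, E} and column 1 already has {A, B, E}, so row 4, column 1 must be D.

D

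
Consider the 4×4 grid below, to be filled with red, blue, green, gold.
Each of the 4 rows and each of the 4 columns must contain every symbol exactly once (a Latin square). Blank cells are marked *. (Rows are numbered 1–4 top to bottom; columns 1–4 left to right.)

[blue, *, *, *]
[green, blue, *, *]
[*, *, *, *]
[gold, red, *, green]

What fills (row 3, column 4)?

Row 3, column 1: row 3 has {} and column 1 has {blue, green, gold}, leaving only red.
Row 4, column 3: row 4 has {red, green, gold} and column 3 has {}, leaving only blue.
Row 3, column 4 is narrowed to {blue, gold}.
If it were gold, then row 2, column 4 would be left with no valid symbol.
So row 3, column 4 must be blue.

blue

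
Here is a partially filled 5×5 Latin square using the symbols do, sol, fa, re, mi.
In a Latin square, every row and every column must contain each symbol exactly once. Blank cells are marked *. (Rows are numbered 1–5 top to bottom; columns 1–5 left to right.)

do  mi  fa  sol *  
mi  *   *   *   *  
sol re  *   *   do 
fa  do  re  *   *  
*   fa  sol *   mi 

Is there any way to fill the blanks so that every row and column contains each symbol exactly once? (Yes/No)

Yes

No row or column among the givens repeats a symbol, and propagating forced cells runs into no contradiction.
One valid completion exists (for instance, do mi fa sol re / mi sol do re fa / sol re mi fa do / fa do re mi sol / re fa sol do mi).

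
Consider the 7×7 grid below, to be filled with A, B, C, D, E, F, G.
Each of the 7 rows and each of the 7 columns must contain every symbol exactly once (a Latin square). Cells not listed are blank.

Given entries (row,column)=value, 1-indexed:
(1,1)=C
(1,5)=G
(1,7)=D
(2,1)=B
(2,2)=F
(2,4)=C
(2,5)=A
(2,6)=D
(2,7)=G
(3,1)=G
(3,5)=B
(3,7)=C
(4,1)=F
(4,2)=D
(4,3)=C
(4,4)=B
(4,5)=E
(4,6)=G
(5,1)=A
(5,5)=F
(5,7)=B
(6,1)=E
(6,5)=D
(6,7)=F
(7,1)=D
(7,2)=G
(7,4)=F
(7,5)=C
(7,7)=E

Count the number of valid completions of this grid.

8

Row 1, column 2: eliminating its row and column leaves {A, B, E}.
Row 1, column 3: eliminating its row and column leaves {A, B, E, F}.
Row 1, column 4: eliminating its row and column leaves {A, E}.
Row 1, column 6: eliminating its row and column leaves {A, B, E, F}.
Row 2, column 3: eliminating its row and column leaves {E}.
Row 3, column 2: eliminating its row and column leaves {A, E}.
Row 3, column 3: eliminating its row and column leaves {A, D, E, F}.
Row 3, column 4: eliminating its row and column leaves {A, D, E}.
Row 3, column 6: eliminating its row and column leaves {A, E, F}.
Row 4, column 7: eliminating its row and column leaves {A}.
Row 5, column 2: eliminating its row and column leaves {C, E}.
Row 5, column 3: eliminating its row and column leaves {D, E, G}.
Row 5, column 4: eliminating its row and column leaves {D, E, G}.
Row 5, column 6: eliminating its row and column leaves {C, E}.
Row 6, column 2: eliminating its row and column leaves {A, B, C}.
Row 6, column 3: eliminating its row and column leaves {A, B, G}.
Row 6, column 4: eliminating its row and column leaves {A, G}.
Row 6, column 6: eliminating its row and column leaves {A, B, C}.
Row 7, column 3: eliminating its row and column leaves {A, B}.
Row 7, column 6: eliminating its row and column leaves {A, B}.
Enumerating the assignments across these blanks that avoid any row or column repeat gives 8 completions.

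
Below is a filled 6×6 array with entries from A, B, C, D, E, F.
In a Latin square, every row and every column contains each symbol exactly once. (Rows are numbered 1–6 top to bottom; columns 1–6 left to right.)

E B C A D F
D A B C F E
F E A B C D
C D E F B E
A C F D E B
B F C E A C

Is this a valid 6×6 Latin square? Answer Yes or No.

Row 4 contains E twice (at columns 3 and 6); row 6 is also not a permutation.

No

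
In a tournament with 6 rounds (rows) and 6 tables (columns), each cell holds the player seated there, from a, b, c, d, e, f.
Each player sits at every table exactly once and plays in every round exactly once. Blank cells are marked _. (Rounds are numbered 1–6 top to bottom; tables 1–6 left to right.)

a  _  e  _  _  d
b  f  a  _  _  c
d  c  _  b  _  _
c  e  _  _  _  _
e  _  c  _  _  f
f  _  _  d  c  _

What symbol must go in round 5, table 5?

Round 1, table 2: round 1 has {a, d, e} and table 2 has {c, e, f}, leaving only b.
Round 1, table 5: round 1 has {a, b, d, e} and table 5 has {c}, leaving only f.
Round 1, table 4: round 1 has {a, b, d, e, f} and table 4 has {b, d}, leaving only c.
Round 2, table 4: round 2 has {a, b, c, f} and table 4 has {b, c, d}, leaving only e.
Round 2, table 5: round 2 has {a, b, c, e, f} and table 5 has {c, f}, leaving only d.
Round 3, table 3: round 3 has {b, c, d} and table 3 has {a, c, e}, leaving only f.
Round 5, table 4: round 5 has {c, e, f} and table 4 has {b, c, d, e}, leaving only a.
Round 5 already has {a, c, e, f} and table 5 already has {c, d, f}, so round 5, table 5 must be b.

b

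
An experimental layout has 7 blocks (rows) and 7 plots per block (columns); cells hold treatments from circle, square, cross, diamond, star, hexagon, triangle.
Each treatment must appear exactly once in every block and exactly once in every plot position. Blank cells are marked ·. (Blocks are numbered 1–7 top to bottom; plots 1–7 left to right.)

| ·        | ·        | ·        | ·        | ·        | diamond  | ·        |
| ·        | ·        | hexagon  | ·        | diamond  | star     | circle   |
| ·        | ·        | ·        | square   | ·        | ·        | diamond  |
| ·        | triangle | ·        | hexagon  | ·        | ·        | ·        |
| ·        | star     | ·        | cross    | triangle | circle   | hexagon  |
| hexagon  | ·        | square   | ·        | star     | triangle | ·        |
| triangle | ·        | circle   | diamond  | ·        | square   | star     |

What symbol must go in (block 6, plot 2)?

Block 2, plot 4: block 2 has {circle, diamond, star, hexagon} and plot 4 has {square, cross, diamond, hexagon}, leaving only triangle.
Block 4, plot 6: block 4 has {hexagon, triangle} and plot 6 has {circle, square, diamond, star, triangle}, leaving only cross.
Block 3, plot 6: block 3 has {square, diamond} and plot 6 has {circle, square, cross, diamond, star, triangle}, leaving only hexagon.
Block 4, plot 7: block 4 has {cross, hexagon, triangle} and plot 7 has {circle, diamond, star, hexagon}, leaving only square.
Block 4, plot 5: block 4 has {square, cross, hexagon, triangle} and plot 5 has {diamond, star, triangle}, leaving only circle.
Block 3, plot 5: block 3 has {square, diamond, hexagon} and plot 5 has {circle, diamond, star, triangle}, leaving only cross.
Block 3, plot 2: block 3 has {square, cross, diamond, hexagon} and plot 2 has {star, triangle}, leaving only circle.
Block 3, plot 1: block 3 has {circle, square, cross, diamond, hexagon} and plot 1 has {hexagon, triangle}, leaving only star.
Block 3, plot 3: block 3 has {circle, square, cross, diamond, star, hexagon} and plot 3 has {circle, square, hexagon}, leaving only triangle.
Block 4, plot 1: block 4 has {circle, square, cross, hexagon, triangle} and plot 1 has {star, hexagon, triangle}, leaving only diamond.
Block 4, plot 3: block 4 has {circle, square, cross, diamond, hexagon, triangle} and plot 3 has {circle, square, hexagon, triangle}, leaving only star.
Block 1, plot 3: block 1 has {diamond} and plot 3 has {circle, square, star, hexagon, triangle}, leaving only cross.
Block 1, plot 7: block 1 has {cross, diamond} and plot 7 has {circle, square, diamond, star, hexagon}, leaving only triangle.
Block 5, plot 1: block 5 has {circle, cross, star, hexagon, triangle} and plot 1 has {diamond, star, hexagon, triangle}, leaving only square.
Block 1, plot 1: block 1 has {cross, diamond, triangle} and plot 1 has {square, diamond, star, hexagon, triangle}, leaving only circle.
Block 1, plot 4: block 1 has {circle, cross, diamond, triangle} and plot 4 has {square, cross, diamond, hexagon, triangle}, leaving only star.
Block 2, plot 1: block 2 has {circle, diamond, star, hexagon, triangle} and plot 1 has {circle, square, diamond, star, hexagon, triangle}, leaving only cross.
Block 2, plot 2: block 2 has {circle, cross, diamond, star, hexagon, triangle} and plot 2 has {circle, star, triangle}, leaving only square.
Block 1, plot 2: block 1 has {circle, cross, diamond, star, triangle} and plot 2 has {circle, square, star, triangle}, leaving only hexagon.
Block 1, plot 5: block 1 has {circle, cross, diamond, star, hexagon, triangle} and plot 5 has {circle, cross, diamond, star, triangle}, leaving only square.
Block 5, plot 3: block 5 has {circle, square, cross, star, hexagon, triangle} and plot 3 has {circle, square, cross, star, hexagon, triangle}, leaving only diamond.
Block 6, plot 4: block 6 has {square, star, hexagon, triangle} and plot 4 has {square, cross, diamond, star, hexagon, triangle}, leaving only circle.
Block 6, plot 7: block 6 has {circle, square, star, hexagon, triangle} and plot 7 has {circle, square, diamond, star, hexagon, triangle}, leaving only cross.
Block 6 already has {circle, square, cross, star, hexagon, triangle} and plot 2 already has {circle, square, star, hexagon, triangle}, so block 6, plot 2 must be diamond.

diamond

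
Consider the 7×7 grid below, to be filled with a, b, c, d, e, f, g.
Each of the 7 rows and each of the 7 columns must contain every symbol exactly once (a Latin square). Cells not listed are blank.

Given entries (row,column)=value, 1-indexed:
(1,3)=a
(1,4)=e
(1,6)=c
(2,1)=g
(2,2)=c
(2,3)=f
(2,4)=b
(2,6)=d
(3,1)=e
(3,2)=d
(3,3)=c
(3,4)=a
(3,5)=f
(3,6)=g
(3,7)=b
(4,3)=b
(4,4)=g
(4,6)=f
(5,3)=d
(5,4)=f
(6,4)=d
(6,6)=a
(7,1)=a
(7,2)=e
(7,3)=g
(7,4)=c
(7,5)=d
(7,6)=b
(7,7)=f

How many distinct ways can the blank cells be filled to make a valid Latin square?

8

Row 1, column 1: eliminating its row and column leaves {b, d, f}.
Row 1, column 2: eliminating its row and column leaves {b, f, g}.
Row 1, column 5: eliminating its row and column leaves {b, g}.
Row 1, column 7: eliminating its row and column leaves {d, g}.
Row 2, column 5: eliminating its row and column leaves {a, e}.
Row 2, column 7: eliminating its row and column leaves {a, e}.
Row 4, column 1: eliminating its row and column leaves {c, d}.
Row 4, column 2: eliminating its row and column leaves {a}.
Row 4, column 5: eliminating its row and column leaves {a, c, e}.
Row 4, column 7: eliminating its row and column leaves {a, c, d, e}.
Row 5, column 1: eliminating its row and column leaves {b, c}.
Row 5, column 2: eliminating its row and column leaves {a, b, g}.
Row 5, column 5: eliminating its row and column leaves {a, b, c, e, g}.
Row 5, column 6: eliminating its row and column leaves {e}.
Row 5, column 7: eliminating its row and column leaves {a, c, e, g}.
Row 6, column 1: eliminating its row and column leaves {b, c, f}.
Row 6, column 2: eliminating its row and column leaves {b, f, g}.
Row 6, column 3: eliminating its row and column leaves {e}.
Row 6, column 5: eliminating its row and column leaves {b, c, e, g}.
Row 6, column 7: eliminating its row and column leaves {c, e, g}.
Enumerating the assignments across these blanks that avoid any row or column repeat gives 8 completions.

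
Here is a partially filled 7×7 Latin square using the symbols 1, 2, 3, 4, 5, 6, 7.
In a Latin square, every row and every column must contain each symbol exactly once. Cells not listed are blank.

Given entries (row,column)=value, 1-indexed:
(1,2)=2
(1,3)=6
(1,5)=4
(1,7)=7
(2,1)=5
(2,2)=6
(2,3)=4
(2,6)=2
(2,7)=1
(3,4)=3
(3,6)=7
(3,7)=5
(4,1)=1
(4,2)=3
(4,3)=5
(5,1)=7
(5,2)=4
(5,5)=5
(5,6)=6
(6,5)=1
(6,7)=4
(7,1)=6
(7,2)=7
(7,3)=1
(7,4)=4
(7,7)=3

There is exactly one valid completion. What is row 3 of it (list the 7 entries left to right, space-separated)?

4 1 2 3 6 7 5

Row 3, column 2: row 3 has {3, 5, 7} and column 2 has {2, 3, 4, 6, 7}, leaving only 1.
Row 3, column 3: row 3 has {1, 3, 5, 7} and column 3 has {1, 4, 5, 6}, leaving only 2.
Row 3, column 1: row 3 has {1, 2, 3, 5, 7} and column 1 has {1, 5, 6, 7}, leaving only 4.
Row 3, column 5: row 3 has {1, 2, 3, 4, 5, 7} and column 5 has {1, 4, 5}, leaving only 6.
So row 3 reads: 4 1 2 3 6 7 5.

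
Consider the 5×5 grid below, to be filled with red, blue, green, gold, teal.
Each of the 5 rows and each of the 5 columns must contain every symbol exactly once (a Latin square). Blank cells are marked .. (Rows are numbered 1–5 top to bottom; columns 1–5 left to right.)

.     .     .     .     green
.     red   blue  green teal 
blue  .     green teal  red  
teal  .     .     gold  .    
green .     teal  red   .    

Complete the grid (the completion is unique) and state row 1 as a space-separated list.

Row 1, column 4: row 1 has {green} and column 4 has {red, green, gold, teal}, leaving only blue.
Row 2, column 1: row 2 has {red, blue, green, teal} and column 1 has {blue, green, teal}, leaving only gold.
Row 1, column 1: row 1 has {blue, green} and column 1 has {blue, green, gold, teal}, leaving only red.
Row 1, column 3: row 1 has {red, blue, green} and column 3 has {blue, green, teal}, leaving only gold.
Row 1, column 2: row 1 has {red, blue, green, gold} and column 2 has {red}, leaving only teal.
So row 1 reads: red teal gold blue green.

red teal gold blue green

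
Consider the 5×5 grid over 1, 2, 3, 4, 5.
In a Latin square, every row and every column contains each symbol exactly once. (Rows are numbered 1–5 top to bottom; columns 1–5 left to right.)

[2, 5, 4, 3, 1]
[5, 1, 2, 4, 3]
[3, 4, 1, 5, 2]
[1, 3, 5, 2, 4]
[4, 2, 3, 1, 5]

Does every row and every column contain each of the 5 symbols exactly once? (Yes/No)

Yes

Each row is a permutation of the 5 symbols, and so is each column.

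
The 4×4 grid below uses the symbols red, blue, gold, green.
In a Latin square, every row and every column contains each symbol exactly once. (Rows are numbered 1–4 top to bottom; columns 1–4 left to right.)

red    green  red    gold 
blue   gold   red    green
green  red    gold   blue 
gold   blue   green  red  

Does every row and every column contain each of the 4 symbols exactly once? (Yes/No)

Column 3 contains red twice (at rows 1 and 2), so it is not a permutation.

No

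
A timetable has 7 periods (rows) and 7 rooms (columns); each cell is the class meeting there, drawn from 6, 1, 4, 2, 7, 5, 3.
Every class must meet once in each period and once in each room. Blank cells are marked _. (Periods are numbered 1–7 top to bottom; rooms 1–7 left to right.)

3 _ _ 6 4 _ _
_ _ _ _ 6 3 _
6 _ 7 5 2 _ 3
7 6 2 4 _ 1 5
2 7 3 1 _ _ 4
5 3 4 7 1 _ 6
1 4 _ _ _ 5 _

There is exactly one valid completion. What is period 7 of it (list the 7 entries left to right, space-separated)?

Period 7, room 3: period 7 has {1, 4, 5} and room 3 has {4, 2, 7, 3}, leaving only 6.
Period 2, room 1: period 2 has {6, 3} and room 1 has {6, 1, 2, 7, 5, 3}, leaving only 4.
Period 2, room 4: period 2 has {6, 4, 3} and room 4 has {6, 1, 4, 7, 5}, leaving only 2.
Period 7, room 4: period 7 has {6, 1, 4, 5} and room 4 has {6, 1, 4, 2, 7, 5}, leaving only 3.
Period 7, room 5: period 7 has {6, 1, 4, 5, 3} and room 5 has {6, 1, 4, 2}, leaving only 7.
Period 7, room 7: period 7 has {6, 1, 4, 7, 5, 3} and room 7 has {6, 4, 5, 3}, leaving only 2.
So period 7 reads: 1 4 6 3 7 5 2.

1 4 6 3 7 5 2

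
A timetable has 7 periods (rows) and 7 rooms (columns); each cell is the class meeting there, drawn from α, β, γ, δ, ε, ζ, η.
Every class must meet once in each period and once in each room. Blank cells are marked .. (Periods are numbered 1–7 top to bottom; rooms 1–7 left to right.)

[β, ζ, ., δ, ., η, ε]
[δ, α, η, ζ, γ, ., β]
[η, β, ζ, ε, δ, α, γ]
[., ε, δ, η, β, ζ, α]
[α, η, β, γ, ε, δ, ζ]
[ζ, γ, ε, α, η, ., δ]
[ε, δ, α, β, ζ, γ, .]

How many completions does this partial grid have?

Period 1, room 3: eliminating its period and room leaves {γ}.
Period 1, room 5: eliminating its period and room leaves {α}.
Period 2, room 6: eliminating its period and room leaves {ε}.
Period 4, room 1: eliminating its period and room leaves {γ}.
Period 6, room 6: eliminating its period and room leaves {β}.
Period 7, room 7: eliminating its period and room leaves {η}.
Only one assignment across all blanks avoids any period or room repeat, giving 1 completion.

1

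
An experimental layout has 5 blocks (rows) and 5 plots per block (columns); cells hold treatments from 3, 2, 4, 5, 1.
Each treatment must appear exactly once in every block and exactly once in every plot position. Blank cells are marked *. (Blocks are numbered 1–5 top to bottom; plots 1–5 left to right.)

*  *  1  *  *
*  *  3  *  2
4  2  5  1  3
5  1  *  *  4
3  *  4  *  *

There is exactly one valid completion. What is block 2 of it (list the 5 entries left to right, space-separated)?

Block 2, plot 1: block 2 has {3, 2} and plot 1 has {3, 4, 5}, leaving only 1.
Block 1, plot 1: block 1 has {1} and plot 1 has {3, 4, 5, 1}, leaving only 2.
Block 1, plot 5: block 1 has {2, 1} and plot 5 has {3, 2, 4}, leaving only 5.
Block 4, plot 3: block 4 has {4, 5, 1} and plot 3 has {3, 4, 5, 1}, leaving only 2.
Block 4, plot 4: block 4 has {2, 4, 5, 1} and plot 4 has {1}, leaving only 3.
Block 1, plot 4: block 1 has {2, 5, 1} and plot 4 has {3, 1}, leaving only 4.
Block 2, plot 4: block 2 has {3, 2, 1} and plot 4 has {3, 4, 1}, leaving only 5.
Block 2, plot 2: block 2 has {3, 2, 5, 1} and plot 2 has {2, 1}, leaving only 4.
So block 2 reads: 1 4 3 5 2.

1 4 3 5 2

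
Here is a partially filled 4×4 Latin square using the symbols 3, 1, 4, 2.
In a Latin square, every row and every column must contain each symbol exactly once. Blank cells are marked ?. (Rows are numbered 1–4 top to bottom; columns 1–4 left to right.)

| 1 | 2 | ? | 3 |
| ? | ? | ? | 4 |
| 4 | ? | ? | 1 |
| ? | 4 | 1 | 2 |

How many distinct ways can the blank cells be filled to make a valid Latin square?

Row 1, column 3: eliminating its row and column leaves {4}.
Row 2, column 1: eliminating its row and column leaves {3, 2}.
Row 2, column 2: eliminating its row and column leaves {3, 1}.
Row 2, column 3: eliminating its row and column leaves {3, 2}.
Row 3, column 2: eliminating its row and column leaves {3}.
Row 3, column 3: eliminating its row and column leaves {3, 2}.
Row 4, column 1: eliminating its row and column leaves {3}.
Only one assignment across all blanks avoids any row or column repeat, giving 1 completion.

1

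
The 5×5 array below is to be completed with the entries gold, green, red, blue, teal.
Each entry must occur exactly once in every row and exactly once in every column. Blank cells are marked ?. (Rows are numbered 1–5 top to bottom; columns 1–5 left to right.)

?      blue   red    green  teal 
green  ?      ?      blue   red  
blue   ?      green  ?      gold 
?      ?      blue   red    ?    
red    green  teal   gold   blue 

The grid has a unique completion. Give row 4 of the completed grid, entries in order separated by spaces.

teal gold blue red green

Row 4, column 5: row 4 has {red, blue} and column 5 has {gold, red, blue, teal}, leaving only green.
Row 1, column 1: row 1 has {green, red, blue, teal} and column 1 has {green, red, blue}, leaving only gold.
Row 4, column 1: row 4 has {green, red, blue} and column 1 has {gold, green, red, blue}, leaving only teal.
Row 4, column 2: row 4 has {green, red, blue, teal} and column 2 has {green, blue}, leaving only gold.
So row 4 reads: teal gold blue red green.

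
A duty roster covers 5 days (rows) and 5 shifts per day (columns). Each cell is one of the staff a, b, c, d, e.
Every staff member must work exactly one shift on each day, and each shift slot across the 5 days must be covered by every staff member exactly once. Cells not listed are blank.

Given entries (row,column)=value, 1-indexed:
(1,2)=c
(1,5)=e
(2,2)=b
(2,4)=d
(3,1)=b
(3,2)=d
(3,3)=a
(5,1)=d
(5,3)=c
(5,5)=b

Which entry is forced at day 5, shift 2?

e

Day 1, shift 1: day 1 has {c, e} and shift 1 has {b, d}, leaving only a.
Day 1, shift 4: day 1 has {a, c, e} and shift 4 has {d}, leaving only b.
Day 1, shift 3: day 1 has {a, b, c, e} and shift 3 has {a, c}, leaving only d.
Day 2, shift 3: day 2 has {b, d} and shift 3 has {a, c, d}, leaving only e.
Day 2, shift 1: day 2 has {b, d, e} and shift 1 has {a, b, d}, leaving only c.
Day 2, shift 5: day 2 has {b, c, d, e} and shift 5 has {b, e}, leaving only a.
Day 3, shift 5: day 3 has {a, b, d} and shift 5 has {a, b, e}, leaving only c.
Day 3, shift 4: day 3 has {a, b, c, d} and shift 4 has {b, d}, leaving only e.
Day 4, shift 1: day 4 has {} and shift 1 has {a, b, c, d}, leaving only e.
Day 4, shift 2: day 4 has {e} and shift 2 has {b, c, d}, leaving only a.
Day 5 already has {b, c, d} and shift 2 already has {a, b, c, d}, so day 5, shift 2 must be e.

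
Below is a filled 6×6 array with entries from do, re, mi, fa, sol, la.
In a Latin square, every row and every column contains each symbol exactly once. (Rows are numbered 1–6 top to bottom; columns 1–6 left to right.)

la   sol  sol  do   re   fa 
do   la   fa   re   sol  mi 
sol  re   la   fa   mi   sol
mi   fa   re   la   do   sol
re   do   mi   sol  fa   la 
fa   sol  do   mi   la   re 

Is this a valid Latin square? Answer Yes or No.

No

Row 1 contains sol twice (at columns 2 and 3); row 3 is also not a permutation.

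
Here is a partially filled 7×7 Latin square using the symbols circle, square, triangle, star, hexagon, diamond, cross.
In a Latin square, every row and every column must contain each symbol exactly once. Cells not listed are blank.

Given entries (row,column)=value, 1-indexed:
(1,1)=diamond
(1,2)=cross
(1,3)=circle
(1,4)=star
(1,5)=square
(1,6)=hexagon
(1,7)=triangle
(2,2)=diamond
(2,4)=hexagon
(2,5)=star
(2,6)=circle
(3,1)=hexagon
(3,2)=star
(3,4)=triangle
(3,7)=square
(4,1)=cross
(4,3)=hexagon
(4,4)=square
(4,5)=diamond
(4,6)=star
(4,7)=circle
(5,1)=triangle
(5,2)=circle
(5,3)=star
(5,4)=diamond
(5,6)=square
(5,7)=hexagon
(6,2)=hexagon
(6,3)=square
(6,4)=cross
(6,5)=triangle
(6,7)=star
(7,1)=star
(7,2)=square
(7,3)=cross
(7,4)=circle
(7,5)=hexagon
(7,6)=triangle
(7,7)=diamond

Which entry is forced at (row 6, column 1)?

circle

Row 6 already has {square, triangle, star, hexagon, cross} and column 1 already has {triangle, star, hexagon, diamond, cross}, so row 6, column 1 must be circle.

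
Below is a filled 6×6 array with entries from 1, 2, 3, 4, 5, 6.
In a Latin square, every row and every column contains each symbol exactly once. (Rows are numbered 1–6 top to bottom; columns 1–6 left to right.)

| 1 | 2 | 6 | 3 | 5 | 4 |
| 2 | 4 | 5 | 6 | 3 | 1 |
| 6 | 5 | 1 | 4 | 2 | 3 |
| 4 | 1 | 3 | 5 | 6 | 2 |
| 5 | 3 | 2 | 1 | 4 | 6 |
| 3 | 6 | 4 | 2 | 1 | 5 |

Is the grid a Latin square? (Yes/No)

Yes

Each row is a permutation of the 6 symbols, and so is each column.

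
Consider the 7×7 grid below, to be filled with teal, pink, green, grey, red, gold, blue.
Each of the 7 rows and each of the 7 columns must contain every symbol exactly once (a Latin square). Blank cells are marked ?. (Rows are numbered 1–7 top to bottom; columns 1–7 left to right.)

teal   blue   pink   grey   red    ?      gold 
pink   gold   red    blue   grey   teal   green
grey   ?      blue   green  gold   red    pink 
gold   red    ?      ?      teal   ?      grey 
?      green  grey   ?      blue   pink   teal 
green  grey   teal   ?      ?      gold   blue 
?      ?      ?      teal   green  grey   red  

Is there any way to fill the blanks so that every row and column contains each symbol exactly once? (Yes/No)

Yes

No row or column among the givens repeats a symbol, and propagating forced cells runs into no contradiction.
One valid completion exists (for instance, teal blue pink grey red green gold / pink gold red blue grey teal green / grey teal blue green gold red pink / gold red green pink teal blue grey / red green grey gold blue pink teal / green grey teal red pink gold blue / blue pink gold teal green grey red).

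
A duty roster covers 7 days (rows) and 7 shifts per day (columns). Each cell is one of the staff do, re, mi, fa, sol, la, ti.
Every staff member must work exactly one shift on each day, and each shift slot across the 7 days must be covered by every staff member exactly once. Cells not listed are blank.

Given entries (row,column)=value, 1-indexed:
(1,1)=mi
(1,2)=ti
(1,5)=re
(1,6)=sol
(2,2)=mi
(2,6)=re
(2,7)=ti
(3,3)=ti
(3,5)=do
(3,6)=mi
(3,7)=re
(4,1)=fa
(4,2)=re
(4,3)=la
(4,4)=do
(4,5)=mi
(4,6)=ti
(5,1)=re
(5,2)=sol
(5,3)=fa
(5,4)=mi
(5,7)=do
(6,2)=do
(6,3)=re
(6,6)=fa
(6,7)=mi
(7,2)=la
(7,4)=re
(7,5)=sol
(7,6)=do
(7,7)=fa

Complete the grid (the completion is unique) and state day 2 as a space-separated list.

Day 1, shift 3: day 1 has {re, mi, sol, ti} and shift 3 has {re, fa, la, ti}, leaving only do.
Day 2, shift 3: day 2 has {re, mi, ti} and shift 3 has {do, re, fa, la, ti}, leaving only sol.
Day 1, shift 7: day 1 has {do, re, mi, sol, ti} and shift 7 has {do, re, mi, fa, ti}, leaving only la.
Day 1, shift 4: day 1 has {do, re, mi, sol, la, ti} and shift 4 has {do, re, mi}, leaving only fa.
Day 2, shift 4: day 2 has {re, mi, sol, ti} and shift 4 has {do, re, mi, fa}, leaving only la.
Day 2, shift 1: day 2 has {re, mi, sol, la, ti} and shift 1 has {re, mi, fa}, leaving only do.
Day 2, shift 5: day 2 has {do, re, mi, sol, la, ti} and shift 5 has {do, re, mi, sol}, leaving only fa.
So day 2 reads: do mi sol la fa re ti.

do mi sol la fa re ti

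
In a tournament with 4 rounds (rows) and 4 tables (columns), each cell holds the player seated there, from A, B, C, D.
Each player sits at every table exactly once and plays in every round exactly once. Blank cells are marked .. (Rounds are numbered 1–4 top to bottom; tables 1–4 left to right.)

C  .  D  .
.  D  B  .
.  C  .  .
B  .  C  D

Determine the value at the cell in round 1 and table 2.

Round 2, table 1: round 2 has {B, D} and table 1 has {B, C}, leaving only A.
Round 2, table 4: round 2 has {A, B, D} and table 4 has {D}, leaving only C.
Round 3, table 1: round 3 has {C} and table 1 has {A, B, C}, leaving only D.
Round 3, table 3: round 3 has {C, D} and table 3 has {B, C, D}, leaving only A.
Round 3, table 4: round 3 has {A, C, D} and table 4 has {C, D}, leaving only B.
Round 1, table 4: round 1 has {C, D} and table 4 has {B, C, D}, leaving only A.
Round 1 already has {A, C, D} and table 2 already has {C, D}, so round 1, table 2 must be B.

B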